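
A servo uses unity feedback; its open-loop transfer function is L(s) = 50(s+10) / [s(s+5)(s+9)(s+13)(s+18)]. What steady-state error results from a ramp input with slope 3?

One free integrator in L(s): this is a type 1 system.
K_v = lim_{s→0} s·L(s) = 50·10 / (5·9·13·18) = 50/1053.
e_ss = 3/K_v = 3/(50/1053) = 63.18.

63.18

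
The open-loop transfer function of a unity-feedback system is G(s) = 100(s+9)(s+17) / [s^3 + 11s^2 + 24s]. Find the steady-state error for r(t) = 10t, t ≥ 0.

4/255

Factoring s from the denominator leaves a polynomial with constant term 24, so the system is type 1.
K_v = lim_{s→0} s·G(s) = 100·9·17 / 24 = 637.5.
e_ss = 10/K_v = 10/637.5 = 4/255.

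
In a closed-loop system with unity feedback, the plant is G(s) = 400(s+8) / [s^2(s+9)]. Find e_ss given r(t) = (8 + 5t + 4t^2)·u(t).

System type = 2 (two poles at s=0). Taking each input component in turn:
  • 8: tracked with zero error.
  • 5t: tracked with zero error.
  • 4t^2: e_ss = 8/K_a with K_a=3200/9 → 0.0225.
Total e_ss = 0.0225.

0.0225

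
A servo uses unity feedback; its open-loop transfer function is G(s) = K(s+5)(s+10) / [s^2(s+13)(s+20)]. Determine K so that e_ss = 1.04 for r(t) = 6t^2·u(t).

60

System type = 2 (two poles at s=0).
K_a = lim_{s→0} s^2·G(s) = K·5·10 / (13·20) = (5/26)·K.
e_ss = 12/K_a = 1.04 ⇒ K_a = 150/13 ⇒ K = (150/13)/(5/26) = 60.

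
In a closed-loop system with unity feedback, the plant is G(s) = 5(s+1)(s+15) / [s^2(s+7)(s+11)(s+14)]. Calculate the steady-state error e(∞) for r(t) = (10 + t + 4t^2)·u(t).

8624/75

The open loop has two poles at the origin → type 2 system. By superposition:
  • 10: tracked with zero error.
  • t: tracked with zero error.
  • 4t^2: e_ss = 8/K_a with K_a=75/1078 → 8624/75.
Total e_ss = 8624/75.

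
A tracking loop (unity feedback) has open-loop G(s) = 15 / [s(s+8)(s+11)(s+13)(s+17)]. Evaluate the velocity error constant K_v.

15/19448

The open loop has one pole at the origin → type 1 system.
K_v = lim_{s→0} s·G(s) = 15 / (8·11·13·17) = 15/19448.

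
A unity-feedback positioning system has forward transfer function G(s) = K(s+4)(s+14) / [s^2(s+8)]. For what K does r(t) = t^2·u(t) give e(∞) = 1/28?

The open loop has two poles at the origin → type 2 system.
K_a = lim_{s→0} s^2·G(s) = K·4·14 / (8) = 7·K.
e_ss = 2/K_a = 1/28 ⇒ K_a = 56 ⇒ K = 56/7 = 8.

8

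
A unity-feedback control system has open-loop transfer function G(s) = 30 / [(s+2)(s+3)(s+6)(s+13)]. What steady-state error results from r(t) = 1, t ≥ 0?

78/83

System type = 0 (no poles at s=0).
K_p = lim_{s→0} G(s) = 30 / (2·3·6·13) = 5/78.
e_ss = 1/(1 + K_p) = 1/(83/78) = 78/83.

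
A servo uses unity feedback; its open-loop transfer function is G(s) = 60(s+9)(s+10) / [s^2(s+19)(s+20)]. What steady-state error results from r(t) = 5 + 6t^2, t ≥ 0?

38/45

G(s) has two factors of s in the denominator, so the system is type 2. Treating each term separately:
  • 5: tracked with zero error.
  • 6t^2: e_ss = 12/K_a with K_a=270/19 → 38/45.
Total e_ss = 38/45.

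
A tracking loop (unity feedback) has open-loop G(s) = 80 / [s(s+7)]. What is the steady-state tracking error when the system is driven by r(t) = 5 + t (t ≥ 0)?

0.0875

The open loop has one pole at the origin → type 1 system. Treating each term separately:
  • 5: tracked with zero error.
  • t: e_ss = 1/K_v with K_v=80/7 → 0.0875.
Total e_ss = 0.0875.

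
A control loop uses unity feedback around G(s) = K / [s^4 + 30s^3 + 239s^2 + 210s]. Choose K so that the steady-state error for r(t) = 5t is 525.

2

The denominator has no term below 210s — 1 pole at s=0, type 1.
K_v = lim_{s→0} s·G(s) = K / 210 = (1/210)·K.
e_ss = 5/K_v = 525 ⇒ K_v = 1/105 ⇒ K = (1/105)/(1/210) = 2.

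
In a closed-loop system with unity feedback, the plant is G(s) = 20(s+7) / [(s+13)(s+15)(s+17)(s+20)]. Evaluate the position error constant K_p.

The open loop has no poles at the origin → type 0 system.
K_p = lim_{s→0} G(s) = 20·7 / (13·15·17·20) = 7/3315.

7/3315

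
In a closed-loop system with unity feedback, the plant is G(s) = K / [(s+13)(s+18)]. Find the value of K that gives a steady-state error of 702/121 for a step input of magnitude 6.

8

The open loop has no poles at the origin → type 0 system.
K_p = lim_{s→0} G(s) = K / (13·18) = (1/234)·K.
e_ss = 6/(1 + K_p) = 702/121 ⇒ 1 + (1/234)·K = 121/117 ⇒ K = 8.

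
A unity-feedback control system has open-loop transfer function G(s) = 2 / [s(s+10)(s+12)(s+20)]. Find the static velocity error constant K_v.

One free integrator in G(s): this is a type 1 system.
K_v = lim_{s→0} s·G(s) = 2 / (10·12·20) = 1/1200.

1/1200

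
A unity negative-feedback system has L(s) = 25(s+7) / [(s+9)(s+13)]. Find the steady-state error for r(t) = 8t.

infinity

No free integrators in L(s): this is a type 0 system.
For a type-0 system K_v = 0, so e_ss to a ramp input is unbounded.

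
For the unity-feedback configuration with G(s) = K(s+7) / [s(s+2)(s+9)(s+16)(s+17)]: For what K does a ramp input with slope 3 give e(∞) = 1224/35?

60

G(s) has one factor of s in the denominator, so the system is type 1.
K_v = lim_{s→0} s·G(s) = K·7 / (2·9·16·17) = (7/4896)·K.
e_ss = 3/K_v = 1224/35 ⇒ K_v = 35/408 ⇒ K = (35/408)/(7/4896) = 60.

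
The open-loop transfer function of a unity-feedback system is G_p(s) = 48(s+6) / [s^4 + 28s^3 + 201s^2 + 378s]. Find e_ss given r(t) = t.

1.3125

Lowest-order denominator term is 378s, so the open loop has 1 pole at the origin → type 1 system.
K_v = lim_{s→0} s·G_p(s) = 48·6 / 378 = 16/21.
e_ss = 1/K_v = 1/(16/21) = 1.3125.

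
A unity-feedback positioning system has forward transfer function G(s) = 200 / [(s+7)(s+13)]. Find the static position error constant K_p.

200/91

No free integrators in G(s): this is a type 0 system.
K_p = lim_{s→0} G(s) = 200 / (7·13) = 200/91.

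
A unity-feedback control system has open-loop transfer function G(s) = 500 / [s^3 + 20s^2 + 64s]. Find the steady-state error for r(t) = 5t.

The denominator has no term below 64s — 1 pole at s=0, type 1.
K_v = lim_{s→0} s·G(s) = 500 / 64 = 7.8125.
e_ss = 5/K_v = 5/7.8125 = 0.64.

0.64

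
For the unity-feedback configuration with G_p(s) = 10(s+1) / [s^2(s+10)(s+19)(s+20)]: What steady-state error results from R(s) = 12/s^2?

Two free integrators in G_p(s): this is a type 2 system.
K_v = ∞ for a type-2 system; e_ss to a ramp is zero.

0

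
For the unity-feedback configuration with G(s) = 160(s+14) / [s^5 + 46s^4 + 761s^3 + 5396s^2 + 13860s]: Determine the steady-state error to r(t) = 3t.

18.5625

The denominator has no term below 13860s — 1 pole at s=0, type 1.
K_v = lim_{s→0} s·G(s) = 160·14 / 13860 = 16/99.
e_ss = 3/K_v = 3/(16/99) = 18.5625.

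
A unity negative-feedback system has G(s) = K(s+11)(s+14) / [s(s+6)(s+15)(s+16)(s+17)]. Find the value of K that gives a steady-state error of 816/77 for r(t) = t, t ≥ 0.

15

The open loop has one pole at the origin → type 1 system.
K_v = lim_{s→0} s·G(s) = K·11·14 / (6·15·16·17) = (77/12240)·K.
e_ss = 1/K_v = 816/77 ⇒ K_v = 77/816 ⇒ K = (77/816)/(77/12240) = 15.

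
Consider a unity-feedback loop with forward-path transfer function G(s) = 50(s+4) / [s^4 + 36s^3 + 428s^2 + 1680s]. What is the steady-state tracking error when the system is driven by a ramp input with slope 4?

33.6

Factoring s from the denominator leaves a polynomial with constant term 1680, so the system is type 1.
K_v = lim_{s→0} s·G(s) = 50·4 / 1680 = 5/42.
e_ss = 4/K_v = 4/(5/42) = 33.6.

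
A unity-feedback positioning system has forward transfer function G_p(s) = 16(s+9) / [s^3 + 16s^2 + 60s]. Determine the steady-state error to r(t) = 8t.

10/3

Factoring s from the denominator leaves a polynomial with constant term 60, so the system is type 1.
K_v = lim_{s→0} s·G_p(s) = 16·9 / 60 = 2.4.
e_ss = 8/K_v = 8/2.4 = 10/3.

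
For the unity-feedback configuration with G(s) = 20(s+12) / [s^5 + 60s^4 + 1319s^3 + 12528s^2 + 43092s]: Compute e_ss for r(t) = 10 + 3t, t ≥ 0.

538.65

The denominator has no term below 43092s — 1 pole at s=0, type 1. By superposition:
  • 10: tracked with zero error.
  • 3t: e_ss = 3/K_v with K_v=20/3591 → 538.65.
Total e_ss = 538.65.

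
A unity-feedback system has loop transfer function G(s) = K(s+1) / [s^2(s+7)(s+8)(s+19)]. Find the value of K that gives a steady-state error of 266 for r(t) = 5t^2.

40

The open loop has two poles at the origin → type 2 system.
K_a = lim_{s→0} s^2·G(s) = K·1 / (7·8·19) = (1/1064)·K.
e_ss = 10/K_a = 266 ⇒ K_a = 5/133 ⇒ K = (5/133)/(1/1064) = 40.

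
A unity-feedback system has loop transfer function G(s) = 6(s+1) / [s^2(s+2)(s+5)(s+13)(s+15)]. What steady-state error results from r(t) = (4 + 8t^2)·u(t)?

G(s) has two factors of s in the denominator, so the system is type 2. Treating each term separately:
  • 4: tracked with zero error.
  • 8t^2: e_ss = 16/K_a with K_a=1/325 → 5200.
Total e_ss = 5200.

5200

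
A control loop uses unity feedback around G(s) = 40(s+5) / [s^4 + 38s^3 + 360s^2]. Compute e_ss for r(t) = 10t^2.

Lowest-order denominator term is 360s^2, so the open loop has 2 poles at the origin → type 2 system.
K_a = lim_{s→0} s^2·G(s) = 40·5 / 360 = 5/9.
r(t) = 10t^2 gives R(s) = 20/s^3.
e_ss = 20/K_a = 20/(5/9) = 36.

36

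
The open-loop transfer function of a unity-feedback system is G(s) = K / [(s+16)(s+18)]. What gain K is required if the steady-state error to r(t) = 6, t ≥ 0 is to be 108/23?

80

G(s) has no factors of s in the denominator, so the system is type 0.
K_p = lim_{s→0} G(s) = K / (16·18) = (1/288)·K.
e_ss = 6/(1 + K_p) = 108/23 ⇒ 1 + (1/288)·K = 23/18 ⇒ K = 80.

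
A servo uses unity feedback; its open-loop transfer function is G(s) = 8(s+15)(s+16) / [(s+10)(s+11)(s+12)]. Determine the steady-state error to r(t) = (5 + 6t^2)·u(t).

The open loop has no poles at the origin → type 0 system. Treating each term separately:
  • 5: e_ss = 5/(1+K_p) with K_p=16/11 → 55/27.
  • 6t^2: a type-0 system cannot track it, e_ss → ∞.
The unbounded component dominates.

infinity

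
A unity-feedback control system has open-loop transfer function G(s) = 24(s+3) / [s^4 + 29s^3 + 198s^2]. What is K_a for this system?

The denominator has no term below 198s^2 — 2 poles at s=0, type 2.
K_a = lim_{s→0} s^2·G(s) = 24·3 / 198 = 4/11.

4/11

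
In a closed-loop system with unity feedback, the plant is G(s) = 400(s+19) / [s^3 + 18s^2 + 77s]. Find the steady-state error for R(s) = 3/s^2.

Factoring s from the denominator leaves a polynomial with constant term 77, so the system is type 1.
K_v = lim_{s→0} s·G(s) = 400·19 / 77 = 7600/77.
e_ss = 3/K_v = 3/(7600/77) = 231/7600.

231/7600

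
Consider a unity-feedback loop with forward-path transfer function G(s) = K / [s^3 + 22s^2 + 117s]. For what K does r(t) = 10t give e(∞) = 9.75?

Factoring s from the denominator leaves a polynomial with constant term 117, so the system is type 1.
K_v = lim_{s→0} s·G(s) = K / 117 = (1/117)·K.
e_ss = 10/K_v = 9.75 ⇒ K_v = 40/39 ⇒ K = (40/39)/(1/117) = 120.

120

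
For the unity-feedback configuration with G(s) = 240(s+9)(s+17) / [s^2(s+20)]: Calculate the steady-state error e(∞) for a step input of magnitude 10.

System type = 2 (two poles at s=0).
K_p = ∞ for a type-2 system; e_ss to a step is zero.

0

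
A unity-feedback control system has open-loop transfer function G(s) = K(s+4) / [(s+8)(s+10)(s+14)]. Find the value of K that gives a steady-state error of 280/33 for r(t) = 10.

No free integrators in G(s): this is a type 0 system.
K_p = lim_{s→0} G(s) = K·4 / (8·10·14) = (1/280)·K.
e_ss = 10/(1 + K_p) = 280/33 ⇒ 1 + (1/280)·K = 33/28 ⇒ K = 50.

50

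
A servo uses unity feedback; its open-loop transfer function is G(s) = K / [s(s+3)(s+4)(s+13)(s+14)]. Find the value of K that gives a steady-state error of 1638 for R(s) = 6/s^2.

8

System type = 1 (one pole at s=0).
K_v = lim_{s→0} s·G(s) = K / (3·4·13·14) = (1/2184)·K.
e_ss = 6/K_v = 1638 ⇒ K_v = 1/273 ⇒ K = (1/273)/(1/2184) = 8.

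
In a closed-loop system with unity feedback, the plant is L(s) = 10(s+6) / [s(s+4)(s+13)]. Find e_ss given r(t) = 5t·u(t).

The open loop has one pole at the origin → type 1 system.
K_v = lim_{s→0} s·L(s) = 10·6 / (4·13) = 15/13.
e_ss = 5/K_v = 5/(15/13) = 13/3.

13/3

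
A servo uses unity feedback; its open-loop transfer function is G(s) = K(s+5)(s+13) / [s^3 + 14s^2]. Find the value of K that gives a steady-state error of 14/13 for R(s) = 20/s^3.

Factoring s^2 from the denominator leaves a polynomial with constant term 14, so the system is type 2.
K_a = lim_{s→0} s^2·G(s) = K·5·13 / 14 = (65/14)·K.
e_ss = 20/K_a = 14/13 ⇒ K_a = 130/7 ⇒ K = (130/7)/(65/14) = 4.

4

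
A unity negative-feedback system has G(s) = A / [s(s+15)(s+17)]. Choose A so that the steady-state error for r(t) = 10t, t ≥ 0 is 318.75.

8

One free integrator in G(s): this is a type 1 system.
K_v = lim_{s→0} s·G(s) = A / (15·17) = (1/255)·A.
e_ss = 10/K_v = 318.75 ⇒ K_v = 8/255 ⇒ A = (8/255)/(1/255) = 8.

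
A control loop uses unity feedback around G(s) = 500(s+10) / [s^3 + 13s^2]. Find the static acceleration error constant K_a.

5000/13

Lowest-order denominator term is 13s^2, so the open loop has 2 poles at the origin → type 2 system.
K_a = lim_{s→0} s^2·G(s) = 500·10 / 13 = 5000/13.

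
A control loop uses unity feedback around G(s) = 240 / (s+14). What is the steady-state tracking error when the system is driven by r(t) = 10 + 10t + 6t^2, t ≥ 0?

infinity

The open loop has no poles at the origin → type 0 system. Treating each term separately:
  • 10: e_ss = 10/(1+K_p) with K_p=120/7 → 70/127.
  • 10t: a type-0 system cannot track it, e_ss → ∞.
  • 6t^2: a type-0 system cannot track it, e_ss → ∞.
The unbounded component dominates.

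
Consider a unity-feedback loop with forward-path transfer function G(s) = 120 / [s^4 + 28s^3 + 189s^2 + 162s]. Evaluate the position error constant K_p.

infinity

K_p = lim_{s→0} G(s); with 1 pole at the origin the limit diverges, so K_p = ∞.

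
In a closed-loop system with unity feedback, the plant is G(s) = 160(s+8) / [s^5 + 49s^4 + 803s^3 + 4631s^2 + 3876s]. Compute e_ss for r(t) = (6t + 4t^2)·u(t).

infinity

Lowest-order denominator term is 3876s, so the open loop has 1 pole at the origin → type 1 system. Treating each term separately:
  • 6t: e_ss = 6/K_v with K_v=320/969 → 2907/160.
  • 4t^2: a type-1 system cannot track it, e_ss → ∞.
The unbounded component dominates.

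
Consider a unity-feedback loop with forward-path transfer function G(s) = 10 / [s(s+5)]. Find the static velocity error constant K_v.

2

The open loop has one pole at the origin → type 1 system.
K_v = lim_{s→0} s·G(s) = 10 / (5) = 2.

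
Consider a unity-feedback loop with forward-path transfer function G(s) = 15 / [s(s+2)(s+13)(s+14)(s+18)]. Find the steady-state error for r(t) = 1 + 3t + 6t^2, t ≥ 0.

infinity

The open loop has one pole at the origin → type 1 system. Taking each input component in turn:
  • 1: tracked with zero error.
  • 3t: e_ss = 3/K_v with K_v=5/2184 → 1310.4.
  • 6t^2: a type-1 system cannot track it, e_ss → ∞.
The unbounded component dominates.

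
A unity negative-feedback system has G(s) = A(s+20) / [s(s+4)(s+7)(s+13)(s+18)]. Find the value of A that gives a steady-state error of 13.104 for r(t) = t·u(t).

One free integrator in G(s): this is a type 1 system.
K_v = lim_{s→0} s·G(s) = A·20 / (4·7·13·18) = (5/1638)·A.
e_ss = 1/K_v = 13.104 ⇒ K_v = 125/1638 ⇒ A = (125/1638)/(5/1638) = 25.

25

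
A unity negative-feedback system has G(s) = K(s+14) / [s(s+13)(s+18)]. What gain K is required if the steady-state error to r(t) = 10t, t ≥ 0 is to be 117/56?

The open loop has one pole at the origin → type 1 system.
K_v = lim_{s→0} s·G(s) = K·14 / (13·18) = (7/117)·K.
e_ss = 10/K_v = 117/56 ⇒ K_v = 560/117 ⇒ K = (560/117)/(7/117) = 80.

80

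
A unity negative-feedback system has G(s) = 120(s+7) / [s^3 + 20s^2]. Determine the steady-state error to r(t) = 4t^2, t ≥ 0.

The denominator has no term below 20s^2 — 2 poles at s=0, type 2.
K_a = lim_{s→0} s^2·G(s) = 120·7 / 20 = 42.
r(t) = 4t^2 gives R(s) = 8/s^3.
e_ss = 8/K_a = 8/42 = 4/21.

4/21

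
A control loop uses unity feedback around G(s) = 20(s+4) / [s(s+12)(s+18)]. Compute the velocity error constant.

10/27

G(s) has one factor of s in the denominator, so the system is type 1.
K_v = lim_{s→0} s·G(s) = 20·4 / (12·18) = 10/27.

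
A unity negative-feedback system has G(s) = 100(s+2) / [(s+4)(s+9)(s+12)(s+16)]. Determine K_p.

The open loop has no poles at the origin → type 0 system.
K_p = lim_{s→0} G(s) = 100·2 / (4·9·12·16) = 25/864.

25/864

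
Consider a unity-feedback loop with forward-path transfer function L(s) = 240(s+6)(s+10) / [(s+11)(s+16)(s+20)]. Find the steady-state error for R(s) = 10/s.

No free integrators in L(s): this is a type 0 system.
K_p = lim_{s→0} L(s) = 240·6·10 / (11·16·20) = 45/11.
e_ss = 10/(1 + K_p) = 10/(56/11) = 55/28.

55/28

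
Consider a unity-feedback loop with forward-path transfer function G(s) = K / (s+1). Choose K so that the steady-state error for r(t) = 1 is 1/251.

250

The open loop has no poles at the origin → type 0 system.
K_p = lim_{s→0} G(s) = K / (1) = 1·K.
e_ss = 1/(1 + K_p) = 1/251 ⇒ 1 + 1·K = 251 ⇒ K = 250.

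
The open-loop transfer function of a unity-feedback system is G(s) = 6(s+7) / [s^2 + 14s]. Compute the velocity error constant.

3

The denominator has no term below 14s — 1 pole at s=0, type 1.
K_v = lim_{s→0} s·G(s) = 6·7 / 14 = 3.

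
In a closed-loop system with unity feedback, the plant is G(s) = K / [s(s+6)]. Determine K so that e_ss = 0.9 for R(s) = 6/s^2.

System type = 1 (one pole at s=0).
K_v = lim_{s→0} s·G(s) = K / (6) = (1/6)·K.
e_ss = 6/K_v = 0.9 ⇒ K_v = 20/3 ⇒ K = (20/3)/(1/6) = 40.

40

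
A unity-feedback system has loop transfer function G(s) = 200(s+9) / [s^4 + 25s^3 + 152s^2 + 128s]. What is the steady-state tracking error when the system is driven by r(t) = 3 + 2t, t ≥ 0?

The denominator has no term below 128s — 1 pole at s=0, type 1. By superposition:
  • 3: tracked with zero error.
  • 2t: e_ss = 2/K_v with K_v=14.0625 → 32/225.
Total e_ss = 32/225.

32/225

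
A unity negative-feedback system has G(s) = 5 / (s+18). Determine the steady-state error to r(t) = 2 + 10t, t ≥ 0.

G(s) has no factors of s in the denominator, so the system is type 0. Treating each term separately:
  • 2: e_ss = 2/(1+K_p) with K_p=5/18 → 36/23.
  • 10t: a type-0 system cannot track it, e_ss → ∞.
The unbounded component dominates.

infinity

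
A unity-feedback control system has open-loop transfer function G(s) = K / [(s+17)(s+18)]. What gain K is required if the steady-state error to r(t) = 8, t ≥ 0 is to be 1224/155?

4

No free integrators in G(s): this is a type 0 system.
K_p = lim_{s→0} G(s) = K / (17·18) = (1/306)·K.
e_ss = 8/(1 + K_p) = 1224/155 ⇒ 1 + (1/306)·K = 155/153 ⇒ K = 4.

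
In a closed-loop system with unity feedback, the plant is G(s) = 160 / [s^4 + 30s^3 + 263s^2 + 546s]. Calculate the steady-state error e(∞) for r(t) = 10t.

Factoring s from the denominator leaves a polynomial with constant term 546, so the system is type 1.
K_v = lim_{s→0} s·G(s) = 160 / 546 = 80/273.
e_ss = 10/K_v = 10/(80/273) = 34.125.

34.125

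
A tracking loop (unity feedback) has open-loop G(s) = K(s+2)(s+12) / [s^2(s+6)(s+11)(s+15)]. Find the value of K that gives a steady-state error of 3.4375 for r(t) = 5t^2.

120

The open loop has two poles at the origin → type 2 system.
K_a = lim_{s→0} s^2·G(s) = K·2·12 / (6·11·15) = (4/165)·K.
e_ss = 10/K_a = 3.4375 ⇒ K_a = 32/11 ⇒ K = (32/11)/(4/165) = 120.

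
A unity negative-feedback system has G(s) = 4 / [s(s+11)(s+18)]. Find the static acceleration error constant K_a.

0

G(s) has one factor of s in the denominator, so the system is type 1.
K_a = lim_{s→0} s^2·G(s) = 0 (the extra factor of s kills the finite limit).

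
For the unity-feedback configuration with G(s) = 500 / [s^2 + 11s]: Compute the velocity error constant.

500/11

Factoring s from the denominator leaves a polynomial with constant term 11, so the system is type 1.
K_v = lim_{s→0} s·G(s) = 500 / 11 = 500/11.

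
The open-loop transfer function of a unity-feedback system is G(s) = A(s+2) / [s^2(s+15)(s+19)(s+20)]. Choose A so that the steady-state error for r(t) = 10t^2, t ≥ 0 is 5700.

10

G(s) has two factors of s in the denominator, so the system is type 2.
K_a = lim_{s→0} s^2·G(s) = A·2 / (15·19·20) = (1/2850)·A.
e_ss = 20/K_a = 5700 ⇒ K_a = 1/285 ⇒ A = (1/285)/(1/2850) = 10.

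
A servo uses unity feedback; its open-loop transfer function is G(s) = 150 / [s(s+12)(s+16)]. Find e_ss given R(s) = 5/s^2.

6.4

One free integrator in G(s): this is a type 1 system.
K_v = lim_{s→0} s·G(s) = 150 / (12·16) = 25/32.
e_ss = 5/K_v = 5/(25/32) = 6.4.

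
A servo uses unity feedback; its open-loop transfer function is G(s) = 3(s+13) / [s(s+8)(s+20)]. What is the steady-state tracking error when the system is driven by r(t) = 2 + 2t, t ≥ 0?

320/39

System type = 1 (one pole at s=0). Taking each input component in turn:
  • 2: tracked with zero error.
  • 2t: e_ss = 2/K_v with K_v=39/160 → 320/39.
Total e_ss = 320/39.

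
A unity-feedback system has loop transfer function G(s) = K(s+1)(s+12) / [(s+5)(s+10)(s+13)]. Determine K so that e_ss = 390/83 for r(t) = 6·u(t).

15

The open loop has no poles at the origin → type 0 system.
K_p = lim_{s→0} G(s) = K·1·12 / (5·10·13) = (6/325)·K.
e_ss = 6/(1 + K_p) = 390/83 ⇒ 1 + (6/325)·K = 83/65 ⇒ K = 15.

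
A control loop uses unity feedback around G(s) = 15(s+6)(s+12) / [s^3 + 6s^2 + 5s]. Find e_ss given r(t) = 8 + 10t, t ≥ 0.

5/108

Factoring s from the denominator leaves a polynomial with constant term 5, so the system is type 1. By superposition:
  • 8: tracked with zero error.
  • 10t: e_ss = 10/K_v with K_v=216 → 5/108.
Total e_ss = 5/108.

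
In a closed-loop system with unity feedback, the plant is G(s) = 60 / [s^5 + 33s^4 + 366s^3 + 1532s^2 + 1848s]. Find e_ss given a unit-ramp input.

Lowest-order denominator term is 1848s, so the open loop has 1 pole at the origin → type 1 system.
K_v = lim_{s→0} s·G(s) = 60 / 1848 = 5/154.
e_ss = 1/K_v = 1/(5/154) = 30.8.

30.8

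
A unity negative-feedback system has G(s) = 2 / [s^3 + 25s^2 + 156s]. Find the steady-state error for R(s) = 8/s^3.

Lowest-order denominator term is 156s, so the open loop has 1 pole at the origin → type 1 system.
For a type-1 system K_a = 0, so e_ss to a parabolic input is unbounded.

infinity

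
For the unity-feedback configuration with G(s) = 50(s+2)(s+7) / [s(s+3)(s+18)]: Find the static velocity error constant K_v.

The open loop has one pole at the origin → type 1 system.
K_v = lim_{s→0} s·G(s) = 50·2·7 / (3·18) = 350/27.

350/27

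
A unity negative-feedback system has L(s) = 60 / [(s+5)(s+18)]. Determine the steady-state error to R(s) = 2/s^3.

L(s) has no factors of s in the denominator, so the system is type 0.
For a type-0 system K_a = 0, so e_ss to a parabolic input is unbounded.

infinity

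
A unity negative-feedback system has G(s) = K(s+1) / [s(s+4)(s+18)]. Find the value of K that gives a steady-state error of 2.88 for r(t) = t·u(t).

The open loop has one pole at the origin → type 1 system.
K_v = lim_{s→0} s·G(s) = K·1 / (4·18) = (1/72)·K.
e_ss = 1/K_v = 2.88 ⇒ K_v = 25/72 ⇒ K = (25/72)/(1/72) = 25.

25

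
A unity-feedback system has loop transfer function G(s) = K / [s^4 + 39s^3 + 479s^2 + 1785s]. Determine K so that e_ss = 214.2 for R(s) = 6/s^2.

50

Lowest-order denominator term is 1785s, so the open loop has 1 pole at the origin → type 1 system.
K_v = lim_{s→0} s·G(s) = K / 1785 = (1/1785)·K.
e_ss = 6/K_v = 214.2 ⇒ K_v = 10/357 ⇒ K = (10/357)/(1/1785) = 50.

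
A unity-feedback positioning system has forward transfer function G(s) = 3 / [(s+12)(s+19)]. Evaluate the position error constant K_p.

System type = 0 (no poles at s=0).
K_p = lim_{s→0} G(s) = 3 / (12·19) = 1/76.

1/76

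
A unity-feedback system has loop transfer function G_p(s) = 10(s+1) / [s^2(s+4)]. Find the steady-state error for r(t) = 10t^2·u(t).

8

The open loop has two poles at the origin → type 2 system.
K_a = lim_{s→0} s^2·G_p(s) = 10·1 / (4) = 2.5.
r(t) = 10t^2 gives R(s) = 20/s^3.
e_ss = 20/K_a = 20/2.5 = 8.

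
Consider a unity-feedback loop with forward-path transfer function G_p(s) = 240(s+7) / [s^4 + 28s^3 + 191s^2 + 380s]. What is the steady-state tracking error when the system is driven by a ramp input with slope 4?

Lowest-order denominator term is 380s, so the open loop has 1 pole at the origin → type 1 system.
K_v = lim_{s→0} s·G_p(s) = 240·7 / 380 = 84/19.
e_ss = 4/K_v = 4/(84/19) = 19/21.

19/21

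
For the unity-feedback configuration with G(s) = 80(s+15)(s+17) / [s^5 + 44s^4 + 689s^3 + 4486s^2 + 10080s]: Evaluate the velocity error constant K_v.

85/42

Lowest-order denominator term is 10080s, so the open loop has 1 pole at the origin → type 1 system.
K_v = lim_{s→0} s·G(s) = 80·15·17 / 10080 = 85/42.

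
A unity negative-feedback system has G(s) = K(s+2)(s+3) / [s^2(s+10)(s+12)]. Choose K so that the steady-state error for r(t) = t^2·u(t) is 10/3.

Two free integrators in G(s): this is a type 2 system.
K_a = lim_{s→0} s^2·G(s) = K·2·3 / (10·12) = 0.05·K.
e_ss = 2/K_a = 10/3 ⇒ K_a = 0.6 ⇒ K = 0.6/0.05 = 12.

12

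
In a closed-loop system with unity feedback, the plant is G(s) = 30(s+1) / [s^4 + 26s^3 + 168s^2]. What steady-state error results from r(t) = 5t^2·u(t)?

Factoring s^2 from the denominator leaves a polynomial with constant term 168, so the system is type 2.
K_a = lim_{s→0} s^2·G(s) = 30·1 / 168 = 5/28.
r(t) = 5t^2 gives R(s) = 10/s^3.
e_ss = 10/K_a = 10/(5/28) = 56.

56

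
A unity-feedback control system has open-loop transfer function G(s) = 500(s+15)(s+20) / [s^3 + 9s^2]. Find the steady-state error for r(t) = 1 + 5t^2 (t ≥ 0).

0.0006

Lowest-order denominator term is 9s^2, so the open loop has 2 poles at the origin → type 2 system. By superposition:
  • 1: tracked with zero error.
  • 5t^2: e_ss = 10/K_a with K_a=50000/3 → 0.0006.
Total e_ss = 0.0006.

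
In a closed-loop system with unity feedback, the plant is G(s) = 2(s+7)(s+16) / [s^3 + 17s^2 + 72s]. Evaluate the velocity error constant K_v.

Lowest-order denominator term is 72s, so the open loop has 1 pole at the origin → type 1 system.
K_v = lim_{s→0} s·G(s) = 2·7·16 / 72 = 28/9.

28/9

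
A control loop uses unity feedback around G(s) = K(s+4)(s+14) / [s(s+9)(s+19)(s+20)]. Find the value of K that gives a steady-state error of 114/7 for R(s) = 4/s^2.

One free integrator in G(s): this is a type 1 system.
K_v = lim_{s→0} s·G(s) = K·4·14 / (9·19·20) = (14/855)·K.
e_ss = 4/K_v = 114/7 ⇒ K_v = 14/57 ⇒ K = (14/57)/(14/855) = 15.

15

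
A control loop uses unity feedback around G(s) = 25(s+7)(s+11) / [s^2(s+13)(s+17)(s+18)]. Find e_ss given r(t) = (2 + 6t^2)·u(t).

47736/1925

System type = 2 (two poles at s=0). By superposition:
  • 2: tracked with zero error.
  • 6t^2: e_ss = 12/K_a with K_a=1925/3978 → 47736/1925.
Total e_ss = 47736/1925.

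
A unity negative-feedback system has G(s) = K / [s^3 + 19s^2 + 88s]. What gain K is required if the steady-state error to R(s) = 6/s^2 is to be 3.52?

The denominator has no term below 88s — 1 pole at s=0, type 1.
K_v = lim_{s→0} s·G(s) = K / 88 = (1/88)·K.
e_ss = 6/K_v = 3.52 ⇒ K_v = 75/44 ⇒ K = (75/44)/(1/88) = 150.

150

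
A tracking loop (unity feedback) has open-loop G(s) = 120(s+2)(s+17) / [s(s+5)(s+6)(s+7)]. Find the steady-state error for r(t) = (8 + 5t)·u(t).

One free integrator in G(s): this is a type 1 system. By superposition:
  • 8: tracked with zero error.
  • 5t: e_ss = 5/K_v with K_v=136/7 → 35/136.
Total e_ss = 35/136.

35/136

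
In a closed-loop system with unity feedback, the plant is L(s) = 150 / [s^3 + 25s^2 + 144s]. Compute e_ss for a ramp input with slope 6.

5.76

Lowest-order denominator term is 144s, so the open loop has 1 pole at the origin → type 1 system.
K_v = lim_{s→0} s·L(s) = 150 / 144 = 25/24.
e_ss = 6/K_v = 6/(25/24) = 5.76.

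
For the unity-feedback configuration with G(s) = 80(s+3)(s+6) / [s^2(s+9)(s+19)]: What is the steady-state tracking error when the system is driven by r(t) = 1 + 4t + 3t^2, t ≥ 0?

The open loop has two poles at the origin → type 2 system. By superposition:
  • 1: tracked with zero error.
  • 4t: tracked with zero error.
  • 3t^2: e_ss = 6/K_a with K_a=160/19 → 0.7125.
Total e_ss = 0.7125.

0.7125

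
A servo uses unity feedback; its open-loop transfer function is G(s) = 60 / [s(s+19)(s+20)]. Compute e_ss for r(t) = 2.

0

G(s) has one factor of s in the denominator, so the system is type 1.
K_p = ∞ for a type-1 system; e_ss to a step is zero.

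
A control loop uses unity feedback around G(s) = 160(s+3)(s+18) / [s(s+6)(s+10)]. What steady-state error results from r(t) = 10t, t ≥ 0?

5/72

System type = 1 (one pole at s=0).
K_v = lim_{s→0} s·G(s) = 160·3·18 / (6·10) = 144.
e_ss = 10/K_v = 10/144 = 5/72.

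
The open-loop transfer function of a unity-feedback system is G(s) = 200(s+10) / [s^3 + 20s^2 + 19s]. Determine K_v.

2000/19

Factoring s from the denominator leaves a polynomial with constant term 19, so the system is type 1.
K_v = lim_{s→0} s·G(s) = 200·10 / 19 = 2000/19.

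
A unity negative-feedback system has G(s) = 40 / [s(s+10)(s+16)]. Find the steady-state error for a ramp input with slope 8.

32

System type = 1 (one pole at s=0).
K_v = lim_{s→0} s·G(s) = 40 / (10·16) = 0.25.
e_ss = 8/K_v = 8/0.25 = 32.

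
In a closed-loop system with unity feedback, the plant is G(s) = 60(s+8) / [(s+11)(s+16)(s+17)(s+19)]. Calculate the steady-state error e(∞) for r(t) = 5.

17765/3583

G(s) has no factors of s in the denominator, so the system is type 0.
K_p = lim_{s→0} G(s) = 60·8 / (11·16·17·19) = 30/3553.
e_ss = 5/(1 + K_p) = 5/(3583/3553) = 17765/3583.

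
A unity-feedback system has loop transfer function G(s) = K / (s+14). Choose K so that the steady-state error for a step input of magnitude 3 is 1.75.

10

System type = 0 (no poles at s=0).
K_p = lim_{s→0} G(s) = K / (14) = (1/14)·K.
e_ss = 3/(1 + K_p) = 1.75 ⇒ 1 + (1/14)·K = 12/7 ⇒ K = 10.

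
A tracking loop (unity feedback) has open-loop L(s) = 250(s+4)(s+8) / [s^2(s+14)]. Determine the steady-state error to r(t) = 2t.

0

System type = 2 (two poles at s=0).
K_v = ∞ for a type-2 system; e_ss to a ramp is zero.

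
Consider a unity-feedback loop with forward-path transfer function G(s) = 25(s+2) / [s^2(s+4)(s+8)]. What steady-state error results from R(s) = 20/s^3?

12.8

System type = 2 (two poles at s=0).
K_a = lim_{s→0} s^2·G(s) = 25·2 / (4·8) = 1.5625.
r(t) = 10t^2 gives R(s) = 20/s^3.
e_ss = 20/K_a = 20/1.5625 = 12.8.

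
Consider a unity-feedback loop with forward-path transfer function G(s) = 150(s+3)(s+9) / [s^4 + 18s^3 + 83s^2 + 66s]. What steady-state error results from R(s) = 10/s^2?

The denominator has no term below 66s — 1 pole at s=0, type 1.
K_v = lim_{s→0} s·G(s) = 150·3·9 / 66 = 675/11.
e_ss = 10/K_v = 10/(675/11) = 22/135.

22/135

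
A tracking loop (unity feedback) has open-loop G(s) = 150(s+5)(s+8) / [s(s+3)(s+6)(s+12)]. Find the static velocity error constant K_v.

250/9

One free integrator in G(s): this is a type 1 system.
K_v = lim_{s→0} s·G(s) = 150·5·8 / (3·6·12) = 250/9.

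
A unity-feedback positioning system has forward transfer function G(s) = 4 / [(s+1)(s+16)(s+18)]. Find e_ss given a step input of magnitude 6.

System type = 0 (no poles at s=0).
K_p = lim_{s→0} G(s) = 4 / (1·16·18) = 1/72.
e_ss = 6/(1 + K_p) = 6/(73/72) = 432/73.

432/73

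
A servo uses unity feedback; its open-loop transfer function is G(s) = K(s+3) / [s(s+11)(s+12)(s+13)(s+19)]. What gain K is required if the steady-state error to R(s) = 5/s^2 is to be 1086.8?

The open loop has one pole at the origin → type 1 system.
K_v = lim_{s→0} s·G(s) = K·3 / (11·12·13·19) = (1/10868)·K.
e_ss = 5/K_v = 1086.8 ⇒ K_v = 25/5434 ⇒ K = (25/5434)/(1/10868) = 50.

50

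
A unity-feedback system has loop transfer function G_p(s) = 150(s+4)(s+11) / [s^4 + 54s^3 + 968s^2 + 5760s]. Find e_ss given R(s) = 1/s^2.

Lowest-order denominator term is 5760s, so the open loop has 1 pole at the origin → type 1 system.
K_v = lim_{s→0} s·G_p(s) = 150·4·11 / 5760 = 55/48.
e_ss = 1/K_v = 1/(55/48) = 48/55.

48/55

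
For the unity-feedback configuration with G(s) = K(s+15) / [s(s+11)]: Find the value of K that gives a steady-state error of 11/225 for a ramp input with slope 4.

One free integrator in G(s): this is a type 1 system.
K_v = lim_{s→0} s·G(s) = K·15 / (11) = (15/11)·K.
e_ss = 4/K_v = 11/225 ⇒ K_v = 900/11 ⇒ K = (900/11)/(15/11) = 60.

60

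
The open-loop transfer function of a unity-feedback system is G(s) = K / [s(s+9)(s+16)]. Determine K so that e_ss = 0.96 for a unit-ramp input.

System type = 1 (one pole at s=0).
K_v = lim_{s→0} s·G(s) = K / (9·16) = (1/144)·K.
e_ss = 1/K_v = 0.96 ⇒ K_v = 25/24 ⇒ K = (25/24)/(1/144) = 150.

150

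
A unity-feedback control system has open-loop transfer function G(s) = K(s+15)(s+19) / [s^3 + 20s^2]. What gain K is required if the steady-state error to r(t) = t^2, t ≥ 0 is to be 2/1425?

Factoring s^2 from the denominator leaves a polynomial with constant term 20, so the system is type 2.
K_a = lim_{s→0} s^2·G(s) = K·15·19 / 20 = 14.25·K.
e_ss = 2/K_a = 2/1425 ⇒ K_a = 1425 ⇒ K = 1425/14.25 = 100.

100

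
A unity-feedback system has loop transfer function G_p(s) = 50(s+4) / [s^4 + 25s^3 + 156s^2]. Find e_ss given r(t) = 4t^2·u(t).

6.24

Factoring s^2 from the denominator leaves a polynomial with constant term 156, so the system is type 2.
K_a = lim_{s→0} s^2·G_p(s) = 50·4 / 156 = 50/39.
r(t) = 4t^2 gives R(s) = 8/s^3.
e_ss = 8/K_a = 8/(50/39) = 6.24.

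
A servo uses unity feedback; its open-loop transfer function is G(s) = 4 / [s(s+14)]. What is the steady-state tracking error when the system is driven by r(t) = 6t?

21

System type = 1 (one pole at s=0).
K_v = lim_{s→0} s·G(s) = 4 / (14) = 2/7.
e_ss = 6/K_v = 6/(2/7) = 21.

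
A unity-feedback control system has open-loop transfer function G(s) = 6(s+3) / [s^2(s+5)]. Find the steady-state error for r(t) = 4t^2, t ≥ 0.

Two free integrators in G(s): this is a type 2 system.
K_a = lim_{s→0} s^2·G(s) = 6·3 / (5) = 3.6.
r(t) = 4t^2 gives R(s) = 8/s^3.
e_ss = 8/K_a = 8/3.6 = 20/9.

20/9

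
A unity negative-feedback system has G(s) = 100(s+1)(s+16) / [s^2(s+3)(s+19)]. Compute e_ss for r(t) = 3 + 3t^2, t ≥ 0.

171/800

System type = 2 (two poles at s=0). Treating each term separately:
  • 3: tracked with zero error.
  • 3t^2: e_ss = 6/K_a with K_a=1600/57 → 171/800.
Total e_ss = 171/800.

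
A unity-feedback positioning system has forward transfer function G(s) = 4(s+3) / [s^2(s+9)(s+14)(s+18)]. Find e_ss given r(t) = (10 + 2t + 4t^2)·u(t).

1512

Two free integrators in G(s): this is a type 2 system. By superposition:
  • 10: tracked with zero error.
  • 2t: tracked with zero error.
  • 4t^2: e_ss = 8/K_a with K_a=1/189 → 1512.
Total e_ss = 1512.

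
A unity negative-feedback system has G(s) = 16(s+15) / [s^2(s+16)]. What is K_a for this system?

15

The open loop has two poles at the origin → type 2 system.
K_a = lim_{s→0} s^2·G(s) = 16·15 / (16) = 15.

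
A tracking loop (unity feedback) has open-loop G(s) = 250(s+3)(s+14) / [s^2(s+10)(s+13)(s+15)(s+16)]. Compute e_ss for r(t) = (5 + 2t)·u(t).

The open loop has two poles at the origin → type 2 system. Treating each term separately:
  • 5: tracked with zero error.
  • 2t: tracked with zero error.
Total e_ss = 0.

0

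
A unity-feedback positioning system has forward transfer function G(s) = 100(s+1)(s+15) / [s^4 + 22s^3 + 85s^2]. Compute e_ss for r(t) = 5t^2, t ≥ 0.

17/30

The denominator has no term below 85s^2 — 2 poles at s=0, type 2.
K_a = lim_{s→0} s^2·G(s) = 100·1·15 / 85 = 300/17.
r(t) = 5t^2 gives R(s) = 10/s^3.
e_ss = 10/K_a = 10/(300/17) = 17/30.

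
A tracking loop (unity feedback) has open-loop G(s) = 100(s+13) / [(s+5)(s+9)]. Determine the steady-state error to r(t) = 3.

The open loop has no poles at the origin → type 0 system.
K_p = lim_{s→0} G(s) = 100·13 / (5·9) = 260/9.
e_ss = 3/(1 + K_p) = 3/(269/9) = 27/269.

27/269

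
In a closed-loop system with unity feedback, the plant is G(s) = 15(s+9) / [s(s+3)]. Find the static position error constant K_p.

infinity

K_p = lim_{s→0} G(s); with 1 pole at the origin the limit diverges, so K_p = ∞.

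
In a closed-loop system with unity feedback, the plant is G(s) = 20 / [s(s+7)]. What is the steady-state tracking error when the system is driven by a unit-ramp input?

The open loop has one pole at the origin → type 1 system.
K_v = lim_{s→0} s·G(s) = 20 / (7) = 20/7.
e_ss = 1/K_v = 1/(20/7) = 0.35.

0.35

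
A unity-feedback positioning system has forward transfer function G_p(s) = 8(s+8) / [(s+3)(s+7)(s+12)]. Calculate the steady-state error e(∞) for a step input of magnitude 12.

756/79

System type = 0 (no poles at s=0).
K_p = lim_{s→0} G_p(s) = 8·8 / (3·7·12) = 16/63.
e_ss = 12/(1 + K_p) = 12/(79/63) = 756/79.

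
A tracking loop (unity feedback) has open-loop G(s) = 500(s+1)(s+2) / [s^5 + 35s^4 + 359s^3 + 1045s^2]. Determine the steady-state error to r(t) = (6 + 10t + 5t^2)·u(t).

Lowest-order denominator term is 1045s^2, so the open loop has 2 poles at the origin → type 2 system. Taking each input component in turn:
  • 6: tracked with zero error.
  • 10t: tracked with zero error.
  • 5t^2: e_ss = 10/K_a with K_a=200/209 → 10.45.
Total e_ss = 10.45.

10.45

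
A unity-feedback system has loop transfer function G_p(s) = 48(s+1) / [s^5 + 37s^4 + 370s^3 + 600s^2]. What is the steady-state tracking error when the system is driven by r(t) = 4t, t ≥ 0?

The denominator has no term below 600s^2 — 2 poles at s=0, type 2.
A type-2 system has K_v = ∞, so it tracks a ramp input with zero steady-state error.

0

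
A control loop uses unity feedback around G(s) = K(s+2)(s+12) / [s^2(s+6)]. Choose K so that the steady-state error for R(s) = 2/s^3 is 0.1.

System type = 2 (two poles at s=0).
K_a = lim_{s→0} s^2·G(s) = K·2·12 / (6) = 4·K.
e_ss = 2/K_a = 0.1 ⇒ K_a = 20 ⇒ K = 20/4 = 5.

5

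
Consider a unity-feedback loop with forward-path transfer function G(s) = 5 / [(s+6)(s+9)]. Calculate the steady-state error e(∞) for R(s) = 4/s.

System type = 0 (no poles at s=0).
K_p = lim_{s→0} G(s) = 5 / (6·9) = 5/54.
e_ss = 4/(1 + K_p) = 4/(59/54) = 216/59.

216/59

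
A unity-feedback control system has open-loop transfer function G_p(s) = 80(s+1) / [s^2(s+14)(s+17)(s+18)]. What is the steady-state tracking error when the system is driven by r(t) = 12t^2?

G_p(s) has two factors of s in the denominator, so the system is type 2.
K_a = lim_{s→0} s^2·G_p(s) = 80·1 / (14·17·18) = 20/1071.
r(t) = 12t^2 gives R(s) = 24/s^3.
e_ss = 24/K_a = 24/(20/1071) = 1285.2.

1285.2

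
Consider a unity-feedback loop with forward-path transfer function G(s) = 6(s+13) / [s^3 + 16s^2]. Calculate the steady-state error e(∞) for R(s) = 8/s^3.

64/39

Factoring s^2 from the denominator leaves a polynomial with constant term 16, so the system is type 2.
K_a = lim_{s→0} s^2·G(s) = 6·13 / 16 = 4.875.
r(t) = 4t^2 gives R(s) = 8/s^3.
e_ss = 8/K_a = 8/4.875 = 64/39.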